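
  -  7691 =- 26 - 7665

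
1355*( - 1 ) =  - 1355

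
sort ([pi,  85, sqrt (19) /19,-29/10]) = [-29/10 , sqrt( 19)/19, pi, 85] 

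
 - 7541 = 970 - 8511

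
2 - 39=- 37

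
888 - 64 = 824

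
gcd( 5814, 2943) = 9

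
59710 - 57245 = 2465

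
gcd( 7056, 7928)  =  8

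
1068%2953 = 1068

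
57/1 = 57 = 57.00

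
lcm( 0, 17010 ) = 0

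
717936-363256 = 354680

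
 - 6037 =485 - 6522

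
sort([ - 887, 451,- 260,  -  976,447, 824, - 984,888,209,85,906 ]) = [-984, - 976,-887,-260,85 , 209,447, 451,824 , 888, 906]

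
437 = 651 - 214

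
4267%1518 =1231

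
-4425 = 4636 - 9061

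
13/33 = 13/33 =0.39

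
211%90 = 31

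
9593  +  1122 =10715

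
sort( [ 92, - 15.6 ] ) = [ - 15.6, 92] 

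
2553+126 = 2679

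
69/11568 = 23/3856 = 0.01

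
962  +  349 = 1311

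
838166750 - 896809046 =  - 58642296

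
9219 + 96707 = 105926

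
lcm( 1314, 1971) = 3942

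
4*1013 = 4052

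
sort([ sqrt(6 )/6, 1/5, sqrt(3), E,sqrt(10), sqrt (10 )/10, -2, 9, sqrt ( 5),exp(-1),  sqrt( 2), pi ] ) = [  -  2 , 1/5 , sqrt(10 ) /10, exp (  -  1),sqrt(6 ) /6, sqrt(2), sqrt ( 3 ) , sqrt (5 ), E, pi,sqrt(10),9]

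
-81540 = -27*3020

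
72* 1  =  72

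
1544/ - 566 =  - 772/283 = - 2.73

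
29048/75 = 387 + 23/75=387.31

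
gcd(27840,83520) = 27840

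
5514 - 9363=  -  3849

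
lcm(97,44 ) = 4268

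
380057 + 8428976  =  8809033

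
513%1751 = 513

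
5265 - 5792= - 527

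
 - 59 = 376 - 435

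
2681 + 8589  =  11270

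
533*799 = 425867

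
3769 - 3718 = 51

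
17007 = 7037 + 9970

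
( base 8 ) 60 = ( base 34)1e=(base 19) 2a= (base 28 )1K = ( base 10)48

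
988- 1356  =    -  368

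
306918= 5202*59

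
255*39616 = 10102080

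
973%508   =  465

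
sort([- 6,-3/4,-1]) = [-6, - 1 , - 3/4]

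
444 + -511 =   -  67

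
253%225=28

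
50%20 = 10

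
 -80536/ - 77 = 1045 + 71/77 = 1045.92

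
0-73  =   - 73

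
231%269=231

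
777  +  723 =1500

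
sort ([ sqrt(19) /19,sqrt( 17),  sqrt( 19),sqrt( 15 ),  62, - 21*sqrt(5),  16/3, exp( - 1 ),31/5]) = [ - 21*sqrt( 5),sqrt(19 )/19,  exp( - 1), sqrt( 15 ),sqrt( 17 ), sqrt (19),16/3,31/5, 62]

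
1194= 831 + 363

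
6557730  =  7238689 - 680959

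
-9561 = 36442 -46003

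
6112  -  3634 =2478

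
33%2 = 1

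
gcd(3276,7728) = 84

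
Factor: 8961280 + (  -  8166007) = 3^1*265091^1 = 795273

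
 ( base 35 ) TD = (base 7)2666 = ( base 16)404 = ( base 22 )22G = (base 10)1028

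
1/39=1/39 = 0.03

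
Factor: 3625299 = 3^2 * 229^1*1759^1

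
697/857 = 697/857 =0.81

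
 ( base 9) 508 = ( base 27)F8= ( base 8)635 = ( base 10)413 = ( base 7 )1130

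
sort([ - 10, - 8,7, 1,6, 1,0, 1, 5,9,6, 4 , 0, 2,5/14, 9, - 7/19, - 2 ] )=[ - 10, - 8, - 2, - 7/19, 0, 0,5/14, 1, 1 , 1,2, 4 , 5, 6, 6, 7, 9, 9 ]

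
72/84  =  6/7 = 0.86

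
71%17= 3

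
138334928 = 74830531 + 63504397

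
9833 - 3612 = 6221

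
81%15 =6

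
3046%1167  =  712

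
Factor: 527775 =3^1*5^2*31^1*227^1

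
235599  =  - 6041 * (-39 ) 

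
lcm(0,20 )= 0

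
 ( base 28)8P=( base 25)9o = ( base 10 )249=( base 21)bi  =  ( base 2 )11111001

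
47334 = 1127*42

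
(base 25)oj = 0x26B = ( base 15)2b4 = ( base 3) 211221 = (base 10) 619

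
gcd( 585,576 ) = 9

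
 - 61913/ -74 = 61913/74  =  836.66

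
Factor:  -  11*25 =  - 5^2*11^1 = - 275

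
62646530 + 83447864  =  146094394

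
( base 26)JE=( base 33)fd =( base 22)112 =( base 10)508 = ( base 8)774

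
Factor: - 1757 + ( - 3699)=-5456= -2^4*11^1*31^1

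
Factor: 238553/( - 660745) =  - 5^( - 1)*7^1*53^1*103^( - 1)*643^1*1283^( - 1 )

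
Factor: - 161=-7^1*23^1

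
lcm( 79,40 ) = 3160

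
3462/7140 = 577/1190 = 0.48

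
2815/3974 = 2815/3974  =  0.71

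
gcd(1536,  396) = 12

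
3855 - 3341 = 514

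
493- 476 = 17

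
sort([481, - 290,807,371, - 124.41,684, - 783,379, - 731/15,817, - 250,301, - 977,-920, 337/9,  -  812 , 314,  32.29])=[-977,-920, - 812, - 783, - 290, - 250, - 124.41, - 731/15,32.29,337/9,301,314,371,379,481,684, 807,817]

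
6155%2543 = 1069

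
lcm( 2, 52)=52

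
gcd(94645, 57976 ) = 1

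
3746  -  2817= 929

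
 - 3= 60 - 63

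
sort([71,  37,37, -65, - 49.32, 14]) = [  -  65, - 49.32,  14, 37, 37, 71 ] 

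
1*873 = 873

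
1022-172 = 850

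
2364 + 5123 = 7487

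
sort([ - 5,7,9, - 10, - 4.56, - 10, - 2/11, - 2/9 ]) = [ - 10  , - 10, - 5, - 4.56, - 2/9, - 2/11,7, 9] 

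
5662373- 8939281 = - 3276908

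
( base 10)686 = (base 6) 3102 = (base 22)194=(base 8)1256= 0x2ae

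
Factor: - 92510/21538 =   -  4205/979 = - 5^1 * 11^( - 1 )*29^2*89^( - 1 ) 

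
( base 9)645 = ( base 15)252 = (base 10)527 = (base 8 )1017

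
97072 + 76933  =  174005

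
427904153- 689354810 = -261450657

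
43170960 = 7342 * 5880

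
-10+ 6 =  - 4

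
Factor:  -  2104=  - 2^3*263^1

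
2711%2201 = 510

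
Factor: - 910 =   -  2^1*5^1*7^1*13^1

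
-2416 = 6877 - 9293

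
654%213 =15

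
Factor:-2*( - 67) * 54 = 2^2*3^3*67^1= 7236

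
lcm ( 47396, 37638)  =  1279692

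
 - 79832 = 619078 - 698910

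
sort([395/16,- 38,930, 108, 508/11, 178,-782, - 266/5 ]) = [ - 782, - 266/5, - 38, 395/16,508/11,  108, 178,930] 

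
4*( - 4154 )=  - 16616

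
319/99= 3  +  2/9 = 3.22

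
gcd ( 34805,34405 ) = 5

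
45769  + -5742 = 40027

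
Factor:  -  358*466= - 166828 = - 2^2*179^1*233^1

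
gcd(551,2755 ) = 551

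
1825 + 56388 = 58213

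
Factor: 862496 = 2^5*26953^1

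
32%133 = 32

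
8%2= 0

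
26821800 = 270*99340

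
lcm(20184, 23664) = 686256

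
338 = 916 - 578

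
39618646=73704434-34085788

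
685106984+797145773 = 1482252757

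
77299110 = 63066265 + 14232845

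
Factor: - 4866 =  - 2^1*3^1 * 811^1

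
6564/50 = 131+7/25= 131.28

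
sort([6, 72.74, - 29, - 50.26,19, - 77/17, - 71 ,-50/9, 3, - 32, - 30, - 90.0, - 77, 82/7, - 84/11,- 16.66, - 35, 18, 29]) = [ - 90.0, - 77, - 71, - 50.26 ,  -  35, - 32,-30, - 29,-16.66, - 84/11, - 50/9, - 77/17, 3,6,82/7, 18, 19, 29, 72.74]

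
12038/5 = 12038/5 = 2407.60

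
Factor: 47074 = 2^1 * 23537^1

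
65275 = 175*373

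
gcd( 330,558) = 6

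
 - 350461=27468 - 377929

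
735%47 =30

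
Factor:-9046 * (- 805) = 7282030 = 2^1*5^1*7^1 * 23^1*4523^1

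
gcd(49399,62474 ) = 1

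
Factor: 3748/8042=2^1*937^1*4021^( - 1 ) = 1874/4021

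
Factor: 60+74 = 134 = 2^1 *67^1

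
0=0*4565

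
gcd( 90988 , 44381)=1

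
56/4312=1/77 =0.01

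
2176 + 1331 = 3507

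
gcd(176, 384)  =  16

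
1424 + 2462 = 3886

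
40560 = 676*60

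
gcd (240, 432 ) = 48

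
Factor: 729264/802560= 15193/16720 = 2^ ( - 4)*5^( - 1)*11^(-1)*19^(- 1 )*15193^1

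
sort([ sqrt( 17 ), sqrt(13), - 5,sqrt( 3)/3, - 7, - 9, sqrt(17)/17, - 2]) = [ - 9, -7, - 5, - 2, sqrt(17 ) /17, sqrt (3)/3, sqrt(13),  sqrt( 17 ) ]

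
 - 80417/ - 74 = 80417/74  =  1086.72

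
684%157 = 56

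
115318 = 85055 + 30263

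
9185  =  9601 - 416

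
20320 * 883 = 17942560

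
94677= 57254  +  37423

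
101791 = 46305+55486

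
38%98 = 38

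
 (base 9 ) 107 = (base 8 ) 130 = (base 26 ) 3A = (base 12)74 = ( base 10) 88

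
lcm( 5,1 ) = 5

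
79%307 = 79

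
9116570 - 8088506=1028064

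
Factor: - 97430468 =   -  2^2*17^1*1432801^1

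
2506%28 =14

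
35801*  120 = 4296120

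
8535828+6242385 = 14778213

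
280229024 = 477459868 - 197230844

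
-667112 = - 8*83389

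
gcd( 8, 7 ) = 1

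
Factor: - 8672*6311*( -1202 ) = 2^6*271^1  *601^1*6311^1 = 65784248384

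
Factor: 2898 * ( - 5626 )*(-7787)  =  2^2*3^2 * 7^1*13^1 * 23^1 * 29^1 * 97^1*599^1=126960400476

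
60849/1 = 60849 = 60849.00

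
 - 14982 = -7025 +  - 7957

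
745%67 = 8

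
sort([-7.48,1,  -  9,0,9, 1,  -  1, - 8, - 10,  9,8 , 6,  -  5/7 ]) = [ - 10, -9, -8, - 7.48, - 1 , - 5/7, 0,1,1,6, 8,9,  9]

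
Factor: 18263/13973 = 7^1 * 89^(-1)*157^ ( - 1)*2609^1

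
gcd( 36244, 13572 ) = 52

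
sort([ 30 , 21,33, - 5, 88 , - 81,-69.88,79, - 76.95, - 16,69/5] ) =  [ - 81 ,  -  76.95, - 69.88, - 16,  -  5,69/5 , 21,30, 33,  79 , 88] 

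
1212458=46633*26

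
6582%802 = 166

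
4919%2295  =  329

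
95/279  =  95/279 = 0.34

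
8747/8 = 1093 + 3/8 = 1093.38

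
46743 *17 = 794631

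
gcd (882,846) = 18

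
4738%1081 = 414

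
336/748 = 84/187 = 0.45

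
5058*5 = 25290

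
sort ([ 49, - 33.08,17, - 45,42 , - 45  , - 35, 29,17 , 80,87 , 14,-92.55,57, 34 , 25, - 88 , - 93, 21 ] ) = [- 93,-92.55,-88 ,  -  45, - 45,- 35 , - 33.08, 14,17 , 17, 21,25,29,34,42 , 49,57 , 80, 87]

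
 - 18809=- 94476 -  - 75667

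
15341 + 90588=105929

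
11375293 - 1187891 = 10187402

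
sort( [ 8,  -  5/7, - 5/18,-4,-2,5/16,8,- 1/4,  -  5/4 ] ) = [ - 4,-2, - 5/4, - 5/7, - 5/18,-1/4, 5/16, 8, 8 ] 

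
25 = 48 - 23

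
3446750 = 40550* 85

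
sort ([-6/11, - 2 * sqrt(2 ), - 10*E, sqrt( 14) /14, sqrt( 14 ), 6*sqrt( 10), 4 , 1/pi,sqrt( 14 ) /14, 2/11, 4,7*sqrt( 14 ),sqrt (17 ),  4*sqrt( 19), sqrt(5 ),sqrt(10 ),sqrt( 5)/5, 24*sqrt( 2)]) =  [ - 10*E,-2 *sqrt(2),-6/11 , 2/11 , sqrt( 14) /14,sqrt(14)/14, 1/pi,sqrt(5 )/5,sqrt( 5), sqrt( 10),sqrt(14 ),4, 4, sqrt( 17), 4*sqrt(19 ), 6*sqrt( 10),  7*sqrt(14 ), 24*sqrt(2)] 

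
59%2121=59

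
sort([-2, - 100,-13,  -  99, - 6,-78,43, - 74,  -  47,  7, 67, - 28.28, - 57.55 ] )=[- 100, -99, - 78,- 74 , - 57.55, - 47,-28.28, - 13, - 6, - 2, 7,43,67] 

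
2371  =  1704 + 667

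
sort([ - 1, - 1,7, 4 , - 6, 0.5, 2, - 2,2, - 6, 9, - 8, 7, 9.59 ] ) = [ - 8 , - 6, - 6 , - 2, - 1,-1, 0.5,2,2,4,7, 7, 9,9.59]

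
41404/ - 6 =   -  20702/3 = - 6900.67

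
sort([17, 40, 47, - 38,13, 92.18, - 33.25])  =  [ -38, - 33.25, 13, 17, 40, 47,92.18]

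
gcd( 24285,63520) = 5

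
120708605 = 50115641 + 70592964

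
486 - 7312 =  -6826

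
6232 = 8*779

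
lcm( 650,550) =7150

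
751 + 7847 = 8598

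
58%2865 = 58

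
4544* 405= 1840320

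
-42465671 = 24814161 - 67279832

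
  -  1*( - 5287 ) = 5287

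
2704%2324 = 380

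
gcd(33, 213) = 3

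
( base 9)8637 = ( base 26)9A8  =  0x18d0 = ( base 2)1100011010000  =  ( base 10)6352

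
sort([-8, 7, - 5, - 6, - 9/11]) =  [ - 8, - 6, - 5,-9/11,7 ]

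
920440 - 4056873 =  - 3136433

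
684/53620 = 171/13405=0.01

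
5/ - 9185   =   - 1+ 1836/1837 = - 0.00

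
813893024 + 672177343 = 1486070367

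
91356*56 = 5115936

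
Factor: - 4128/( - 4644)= 8/9 = 2^3* 3^( - 2)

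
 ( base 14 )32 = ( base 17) 2a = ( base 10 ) 44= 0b101100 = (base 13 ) 35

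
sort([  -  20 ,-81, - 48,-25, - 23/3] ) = [-81, - 48, - 25, - 20, - 23/3]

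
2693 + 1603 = 4296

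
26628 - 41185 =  - 14557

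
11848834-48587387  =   - 36738553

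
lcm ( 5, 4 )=20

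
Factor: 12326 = 2^1*6163^1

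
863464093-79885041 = 783579052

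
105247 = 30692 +74555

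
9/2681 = 9/2681 = 0.00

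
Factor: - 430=-2^1 * 5^1*43^1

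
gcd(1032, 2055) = 3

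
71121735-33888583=37233152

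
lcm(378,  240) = 15120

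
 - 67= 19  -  86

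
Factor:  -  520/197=-2^3* 5^1 * 13^1 *197^ (-1)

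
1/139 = 1/139=0.01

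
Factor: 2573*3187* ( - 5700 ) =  - 2^2*3^1*5^2*19^1*31^1 * 83^1*3187^1 = - 46740860700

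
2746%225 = 46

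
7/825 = 7/825 = 0.01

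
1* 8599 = 8599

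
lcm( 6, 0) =0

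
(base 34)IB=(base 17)22b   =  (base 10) 623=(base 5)4443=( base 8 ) 1157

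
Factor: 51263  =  51263^1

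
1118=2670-1552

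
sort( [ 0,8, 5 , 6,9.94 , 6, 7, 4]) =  [ 0, 4,  5,  6,6,7, 8,9.94]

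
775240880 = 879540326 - 104299446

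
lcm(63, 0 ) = 0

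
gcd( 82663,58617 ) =1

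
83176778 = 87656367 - 4479589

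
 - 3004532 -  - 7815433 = 4810901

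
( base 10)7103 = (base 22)eej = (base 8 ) 15677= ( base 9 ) 10662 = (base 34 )64V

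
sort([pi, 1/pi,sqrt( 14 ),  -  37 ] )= [  -  37,1/pi, pi,  sqrt( 14 )] 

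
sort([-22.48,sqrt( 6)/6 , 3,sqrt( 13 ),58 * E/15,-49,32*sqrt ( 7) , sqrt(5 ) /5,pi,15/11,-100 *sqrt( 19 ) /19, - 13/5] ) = [ - 49, - 100 * sqrt(19) /19 , - 22.48, - 13/5, sqrt( 6 ) /6, sqrt(5) /5, 15/11,  3,  pi, sqrt( 13), 58*E/15,32 * sqrt( 7 )]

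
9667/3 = 9667/3 = 3222.33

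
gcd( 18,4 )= 2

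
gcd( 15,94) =1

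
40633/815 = 40633/815  =  49.86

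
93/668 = 93/668 = 0.14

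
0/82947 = 0=   0.00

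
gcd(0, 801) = 801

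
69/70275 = 23/23425 = 0.00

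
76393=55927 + 20466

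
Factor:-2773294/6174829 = - 2^1 * 19^(-1)* 23^1*60289^1*324991^(-1)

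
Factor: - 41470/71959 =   -  2^1*5^1*11^1*13^1*29^1*227^( - 1 ) *317^ (  -  1) 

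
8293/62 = 8293/62=133.76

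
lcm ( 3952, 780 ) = 59280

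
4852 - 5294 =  - 442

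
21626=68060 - 46434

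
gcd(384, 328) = 8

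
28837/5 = 5767+2/5= 5767.40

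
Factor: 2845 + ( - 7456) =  -4611 = - 3^1 *29^1*53^1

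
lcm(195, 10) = 390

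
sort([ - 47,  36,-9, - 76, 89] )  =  [ - 76, - 47, -9, 36,  89] 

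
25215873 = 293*86061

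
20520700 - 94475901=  -73955201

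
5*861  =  4305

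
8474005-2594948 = 5879057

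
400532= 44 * 9103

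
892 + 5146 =6038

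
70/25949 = 10/3707 = 0.00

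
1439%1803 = 1439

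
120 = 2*60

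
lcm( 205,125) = 5125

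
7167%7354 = 7167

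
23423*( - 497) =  - 11641231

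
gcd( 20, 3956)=4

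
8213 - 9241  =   - 1028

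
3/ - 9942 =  - 1/3314 = - 0.00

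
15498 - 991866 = -976368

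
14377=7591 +6786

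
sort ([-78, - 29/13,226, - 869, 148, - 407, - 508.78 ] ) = [-869,  -  508.78, - 407, - 78,-29/13, 148,226 ]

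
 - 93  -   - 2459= 2366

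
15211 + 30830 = 46041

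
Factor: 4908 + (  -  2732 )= 2^7*17^1 = 2176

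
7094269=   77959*91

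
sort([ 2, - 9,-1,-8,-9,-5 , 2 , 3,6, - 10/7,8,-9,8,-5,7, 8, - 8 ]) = [-9,- 9, - 9,-8,-8, - 5,  -  5,-10/7, -1, 2,2, 3,6,7,8,8 , 8 ] 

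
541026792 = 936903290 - 395876498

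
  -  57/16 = -57/16 = - 3.56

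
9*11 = 99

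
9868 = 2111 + 7757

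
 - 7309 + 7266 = - 43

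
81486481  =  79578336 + 1908145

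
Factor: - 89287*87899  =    -  7848238013 = - 7^1*11^1*29^1*433^1*8117^1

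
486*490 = 238140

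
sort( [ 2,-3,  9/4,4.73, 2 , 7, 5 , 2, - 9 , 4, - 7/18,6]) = [ - 9, - 3, - 7/18,2,2, 2, 9/4,4 , 4.73 , 5, 6,7 ]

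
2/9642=1/4821= 0.00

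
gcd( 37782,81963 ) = 9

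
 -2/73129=  -  1+73127/73129 = - 0.00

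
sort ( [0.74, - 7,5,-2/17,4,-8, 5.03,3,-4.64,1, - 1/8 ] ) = [ - 8 ,  -  7 ,-4.64, - 1/8,-2/17,  0.74, 1,3,4,5,5.03 ]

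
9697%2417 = 29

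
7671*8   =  61368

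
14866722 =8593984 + 6272738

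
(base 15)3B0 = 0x348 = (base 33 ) PF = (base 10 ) 840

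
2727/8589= 909/2863=0.32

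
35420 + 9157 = 44577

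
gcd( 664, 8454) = 2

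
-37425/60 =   -  2495/4= -  623.75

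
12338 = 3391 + 8947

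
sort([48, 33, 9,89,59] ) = [9,33, 48, 59,89 ]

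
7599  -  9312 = - 1713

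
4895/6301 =4895/6301=   0.78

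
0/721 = 0 = 0.00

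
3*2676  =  8028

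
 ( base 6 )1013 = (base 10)225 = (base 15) 100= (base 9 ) 270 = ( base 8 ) 341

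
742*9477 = 7031934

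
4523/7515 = 4523/7515 = 0.60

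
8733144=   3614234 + 5118910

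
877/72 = 12 + 13/72 = 12.18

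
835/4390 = 167/878 =0.19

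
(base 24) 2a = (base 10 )58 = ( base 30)1S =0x3a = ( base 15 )3D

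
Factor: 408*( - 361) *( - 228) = 2^5 * 3^2*17^1*19^3   =  33581664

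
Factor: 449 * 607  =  449^1 * 607^1 = 272543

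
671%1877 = 671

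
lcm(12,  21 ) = 84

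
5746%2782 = 182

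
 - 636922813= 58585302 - 695508115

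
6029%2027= 1975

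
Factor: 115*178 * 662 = 13551140 = 2^2 * 5^1*23^1 * 89^1* 331^1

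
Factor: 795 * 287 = 228165  =  3^1*5^1*7^1*41^1*53^1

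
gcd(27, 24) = 3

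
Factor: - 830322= -2^1*3^2 * 163^1*283^1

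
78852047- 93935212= - 15083165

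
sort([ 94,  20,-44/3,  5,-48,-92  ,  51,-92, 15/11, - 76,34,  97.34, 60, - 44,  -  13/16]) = [- 92,-92,-76 , - 48,-44, - 44/3, - 13/16, 15/11,5, 20,34,51,  60,94,97.34] 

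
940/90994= 470/45497=0.01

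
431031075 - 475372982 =-44341907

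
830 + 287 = 1117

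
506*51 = 25806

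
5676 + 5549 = 11225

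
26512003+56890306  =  83402309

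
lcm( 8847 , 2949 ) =8847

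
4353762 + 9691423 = 14045185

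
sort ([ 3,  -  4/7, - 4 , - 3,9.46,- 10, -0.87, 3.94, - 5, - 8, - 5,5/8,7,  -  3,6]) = [ - 10,-8 , - 5,- 5, - 4,-3, - 3,-0.87,-4/7,5/8, 3, 3.94, 6,  7,9.46]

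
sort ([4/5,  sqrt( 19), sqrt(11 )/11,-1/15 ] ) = [ - 1/15,sqrt(11 )/11, 4/5,sqrt(19 )]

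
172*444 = 76368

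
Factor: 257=257^1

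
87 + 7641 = 7728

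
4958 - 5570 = - 612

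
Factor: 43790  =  2^1*5^1*29^1*151^1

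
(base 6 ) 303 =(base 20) 5b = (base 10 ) 111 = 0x6f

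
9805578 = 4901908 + 4903670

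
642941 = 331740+311201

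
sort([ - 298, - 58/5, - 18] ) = [- 298,-18 , - 58/5]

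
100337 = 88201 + 12136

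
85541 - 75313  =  10228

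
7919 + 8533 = 16452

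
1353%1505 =1353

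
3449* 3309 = 11412741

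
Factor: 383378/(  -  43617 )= -2^1*3^( - 1)*7^(- 1)*31^( - 1)*67^( - 1 ) * 191689^1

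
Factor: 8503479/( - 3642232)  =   - 2^(  -  3)*3^2*11^( - 1)*53^1*17827^1*41389^(- 1 )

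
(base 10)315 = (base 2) 100111011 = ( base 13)1B3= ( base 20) ff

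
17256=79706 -62450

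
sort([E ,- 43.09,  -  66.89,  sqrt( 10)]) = [ - 66.89,-43.09, E,sqrt(10)]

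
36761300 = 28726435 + 8034865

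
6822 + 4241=11063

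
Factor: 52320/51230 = 2^4*3^1*47^( - 1) = 48/47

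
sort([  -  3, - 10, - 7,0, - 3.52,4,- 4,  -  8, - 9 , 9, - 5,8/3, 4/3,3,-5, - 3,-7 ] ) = [-10, - 9, - 8,-7,-7, - 5, - 5,- 4, - 3.52,-3,-3, 0 , 4/3  ,  8/3, 3,4,9 ]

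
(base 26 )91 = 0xeb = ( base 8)353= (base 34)6v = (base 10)235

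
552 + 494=1046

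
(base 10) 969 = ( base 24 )1g9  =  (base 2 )1111001001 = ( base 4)33021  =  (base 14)4d3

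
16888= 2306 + 14582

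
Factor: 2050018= 2^1*1025009^1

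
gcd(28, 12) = 4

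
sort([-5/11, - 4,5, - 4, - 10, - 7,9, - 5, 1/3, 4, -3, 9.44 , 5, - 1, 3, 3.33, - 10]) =[ - 10 ,-10, - 7, - 5,- 4,-4 , - 3,  -  1, - 5/11,1/3, 3, 3.33, 4,5, 5,  9, 9.44 ] 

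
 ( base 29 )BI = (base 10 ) 337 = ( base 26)CP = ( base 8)521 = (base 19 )HE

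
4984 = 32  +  4952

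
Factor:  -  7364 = -2^2*7^1*263^1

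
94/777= 94/777 = 0.12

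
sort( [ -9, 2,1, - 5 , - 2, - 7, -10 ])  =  [ - 10, - 9, - 7, - 5 ,  -  2, 1, 2 ] 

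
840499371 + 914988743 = 1755488114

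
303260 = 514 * 590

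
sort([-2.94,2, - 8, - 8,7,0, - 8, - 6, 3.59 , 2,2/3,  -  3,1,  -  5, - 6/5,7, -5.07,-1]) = [-8,-8, - 8, - 6, - 5.07,-5, - 3 , - 2.94 ,-6/5,-1,0,2/3,1,2,2,3.59,7,7 ]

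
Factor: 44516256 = 2^5*3^1*463711^1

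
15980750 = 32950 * 485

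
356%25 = 6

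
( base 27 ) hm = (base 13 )2b0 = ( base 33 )EJ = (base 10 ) 481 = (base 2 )111100001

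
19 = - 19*( - 1 )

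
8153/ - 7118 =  - 8153/7118  =  - 1.15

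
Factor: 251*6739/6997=23^1*251^1*293^1 * 6997^( - 1 ) =1691489/6997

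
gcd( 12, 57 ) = 3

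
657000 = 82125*8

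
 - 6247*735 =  - 4591545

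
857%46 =29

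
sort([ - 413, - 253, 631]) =[ - 413, - 253, 631]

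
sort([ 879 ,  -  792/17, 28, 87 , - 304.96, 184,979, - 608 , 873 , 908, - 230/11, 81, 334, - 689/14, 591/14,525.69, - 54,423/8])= [ - 608, - 304.96, - 54, - 689/14, - 792/17, - 230/11,28, 591/14, 423/8,81, 87, 184,334,  525.69,  873,879, 908, 979]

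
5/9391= 5/9391  =  0.00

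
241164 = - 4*( - 60291)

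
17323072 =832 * 20821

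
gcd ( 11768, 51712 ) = 8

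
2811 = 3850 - 1039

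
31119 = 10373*3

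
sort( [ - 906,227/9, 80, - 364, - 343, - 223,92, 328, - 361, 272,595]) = [ - 906,-364,-361, - 343, -223,227/9,80,92,272, 328, 595] 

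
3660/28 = 130 + 5/7 = 130.71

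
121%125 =121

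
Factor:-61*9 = - 3^2 * 61^1 = -549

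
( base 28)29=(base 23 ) 2j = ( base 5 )230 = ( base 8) 101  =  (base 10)65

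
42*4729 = 198618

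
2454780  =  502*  4890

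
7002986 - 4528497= 2474489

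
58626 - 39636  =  18990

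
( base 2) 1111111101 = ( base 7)2656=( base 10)1021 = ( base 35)t6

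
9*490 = 4410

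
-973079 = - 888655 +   -  84424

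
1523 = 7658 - 6135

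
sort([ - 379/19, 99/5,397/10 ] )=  [ - 379/19,99/5,  397/10 ]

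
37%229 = 37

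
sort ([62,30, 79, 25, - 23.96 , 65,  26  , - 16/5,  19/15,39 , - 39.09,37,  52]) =[  -  39.09, - 23.96, - 16/5,19/15,  25,  26,30, 37,39, 52,  62, 65,79 ] 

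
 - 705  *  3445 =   -  2428725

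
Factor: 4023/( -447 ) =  - 3^2 = -9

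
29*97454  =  2826166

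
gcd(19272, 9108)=132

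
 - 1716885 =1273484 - 2990369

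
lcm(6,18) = 18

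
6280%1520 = 200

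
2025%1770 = 255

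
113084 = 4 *28271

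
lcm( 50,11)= 550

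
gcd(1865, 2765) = 5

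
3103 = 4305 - 1202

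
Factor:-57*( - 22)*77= 2^1*3^1*7^1*11^2* 19^1 = 96558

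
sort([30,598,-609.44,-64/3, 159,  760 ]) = [-609.44,- 64/3,30, 159,598, 760 ]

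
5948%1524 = 1376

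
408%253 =155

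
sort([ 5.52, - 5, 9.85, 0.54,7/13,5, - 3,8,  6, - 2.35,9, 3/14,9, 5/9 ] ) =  [-5, - 3 ,-2.35,3/14,7/13, 0.54 , 5/9 , 5, 5.52 , 6, 8, 9, 9, 9.85 ] 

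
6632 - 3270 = 3362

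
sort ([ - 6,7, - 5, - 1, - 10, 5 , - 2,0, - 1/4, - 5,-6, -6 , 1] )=[ - 10, - 6, - 6,-6, - 5,- 5, - 2, - 1,-1/4, 0,1, 5,7] 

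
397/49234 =397/49234 = 0.01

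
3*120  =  360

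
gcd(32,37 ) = 1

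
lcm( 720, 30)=720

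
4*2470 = 9880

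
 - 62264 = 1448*( - 43) 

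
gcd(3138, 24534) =6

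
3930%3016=914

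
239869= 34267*7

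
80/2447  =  80/2447 = 0.03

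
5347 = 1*5347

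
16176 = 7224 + 8952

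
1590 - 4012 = -2422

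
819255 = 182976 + 636279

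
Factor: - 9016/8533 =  - 2^3 *7^1*53^( - 1 ) = - 56/53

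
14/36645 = 2/5235 =0.00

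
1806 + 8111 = 9917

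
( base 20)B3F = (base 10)4475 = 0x117B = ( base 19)c7a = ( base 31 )4kb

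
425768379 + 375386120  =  801154499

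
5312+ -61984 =  -  56672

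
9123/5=1824 + 3/5 = 1824.60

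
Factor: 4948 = 2^2*1237^1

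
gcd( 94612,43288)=28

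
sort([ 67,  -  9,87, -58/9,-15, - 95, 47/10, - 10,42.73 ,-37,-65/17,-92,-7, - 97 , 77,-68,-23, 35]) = [-97, - 95,-92,  -  68, - 37,  -  23 ,-15, - 10, - 9, - 7,-58/9, - 65/17,47/10, 35,42.73, 67, 77,87 ] 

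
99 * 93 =9207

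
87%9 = 6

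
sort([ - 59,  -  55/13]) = [  -  59, - 55/13] 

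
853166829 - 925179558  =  -72012729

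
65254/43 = 65254/43 = 1517.53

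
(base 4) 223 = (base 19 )25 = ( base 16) 2B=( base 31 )1c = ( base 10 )43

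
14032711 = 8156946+5875765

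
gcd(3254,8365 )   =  1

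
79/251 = 79/251  =  0.31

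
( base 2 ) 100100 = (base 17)22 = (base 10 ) 36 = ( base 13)2A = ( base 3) 1100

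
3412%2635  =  777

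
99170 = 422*235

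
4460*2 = 8920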